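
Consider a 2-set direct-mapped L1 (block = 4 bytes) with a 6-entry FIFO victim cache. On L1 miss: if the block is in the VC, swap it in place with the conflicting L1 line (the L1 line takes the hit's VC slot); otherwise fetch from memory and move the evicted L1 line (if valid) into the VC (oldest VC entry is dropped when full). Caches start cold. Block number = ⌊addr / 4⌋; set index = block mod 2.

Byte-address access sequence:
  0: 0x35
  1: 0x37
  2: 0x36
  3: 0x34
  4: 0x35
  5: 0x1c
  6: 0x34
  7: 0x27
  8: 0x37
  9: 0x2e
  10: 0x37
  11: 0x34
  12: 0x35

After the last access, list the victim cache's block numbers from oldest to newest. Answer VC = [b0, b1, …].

#0 0x35→b13/s1 MISS; vc=[]
#1 0x37→b13/s1 L1-HIT; vc=[]
#2 0x36→b13/s1 L1-HIT; vc=[]
#3 0x34→b13/s1 L1-HIT; vc=[]
#4 0x35→b13/s1 L1-HIT; vc=[]
#5 0x1c→b7/s1 MISS; vc=[13]
#6 0x34→b13/s1 VC-HIT; vc=[7]
#7 0x27→b9/s1 MISS; vc=[7,13]
#8 0x37→b13/s1 VC-HIT; vc=[7,9]
#9 0x2e→b11/s1 MISS; vc=[7,9,13]
#10 0x37→b13/s1 VC-HIT; vc=[7,9,11]
#11 0x34→b13/s1 L1-HIT; vc=[7,9,11]
#12 0x35→b13/s1 L1-HIT; vc=[7,9,11]

VC = [7, 9, 11]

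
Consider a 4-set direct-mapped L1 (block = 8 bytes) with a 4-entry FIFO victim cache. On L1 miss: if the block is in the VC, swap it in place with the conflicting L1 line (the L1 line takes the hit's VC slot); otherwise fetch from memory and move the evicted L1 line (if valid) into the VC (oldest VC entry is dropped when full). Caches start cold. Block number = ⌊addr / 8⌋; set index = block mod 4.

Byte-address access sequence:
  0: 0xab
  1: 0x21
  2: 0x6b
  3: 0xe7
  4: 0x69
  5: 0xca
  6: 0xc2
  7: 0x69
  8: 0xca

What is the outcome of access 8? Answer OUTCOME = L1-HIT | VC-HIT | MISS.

OUTCOME = VC-HIT

0: 0xab (blk 21, set 1) → MISS  vc=[]
1: 0x21 (blk 4, set 0) → MISS  vc=[]
2: 0x6b (blk 13, set 1) → MISS  vc=[21]
3: 0xe7 (blk 28, set 0) → MISS  vc=[21, 4]
4: 0x69 (blk 13, set 1) → L1-HIT  vc=[21, 4]
5: 0xca (blk 25, set 1) → MISS  vc=[21, 4, 13]
6: 0xc2 (blk 24, set 0) → MISS  vc=[21, 4, 13, 28]
7: 0x69 (blk 13, set 1) → VC-HIT  vc=[21, 4, 25, 28]
8: 0xca (blk 25, set 1) → VC-HIT  vc=[21, 4, 13, 28]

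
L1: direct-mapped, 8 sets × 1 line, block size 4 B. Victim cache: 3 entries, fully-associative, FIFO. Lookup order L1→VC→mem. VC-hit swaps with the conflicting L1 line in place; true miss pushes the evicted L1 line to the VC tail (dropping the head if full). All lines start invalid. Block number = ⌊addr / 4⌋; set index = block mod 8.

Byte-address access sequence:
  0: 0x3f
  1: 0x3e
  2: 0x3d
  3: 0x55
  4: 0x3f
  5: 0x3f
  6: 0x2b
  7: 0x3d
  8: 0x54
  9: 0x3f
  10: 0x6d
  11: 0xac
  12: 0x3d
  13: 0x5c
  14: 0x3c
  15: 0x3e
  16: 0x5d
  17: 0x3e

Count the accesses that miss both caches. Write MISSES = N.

MISSES = 6

#0 0x3f→b15/s7 MISS; vc=[]
#1 0x3e→b15/s7 L1-HIT; vc=[]
#2 0x3d→b15/s7 L1-HIT; vc=[]
#3 0x55→b21/s5 MISS; vc=[]
#4 0x3f→b15/s7 L1-HIT; vc=[]
#5 0x3f→b15/s7 L1-HIT; vc=[]
#6 0x2b→b10/s2 MISS; vc=[]
#7 0x3d→b15/s7 L1-HIT; vc=[]
#8 0x54→b21/s5 L1-HIT; vc=[]
#9 0x3f→b15/s7 L1-HIT; vc=[]
#10 0x6d→b27/s3 MISS; vc=[]
#11 0xac→b43/s3 MISS; vc=[27]
#12 0x3d→b15/s7 L1-HIT; vc=[27]
#13 0x5c→b23/s7 MISS; vc=[27,15]
#14 0x3c→b15/s7 VC-HIT; vc=[27,23]
#15 0x3e→b15/s7 L1-HIT; vc=[27,23]
#16 0x5d→b23/s7 VC-HIT; vc=[27,15]
#17 0x3e→b15/s7 VC-HIT; vc=[27,23]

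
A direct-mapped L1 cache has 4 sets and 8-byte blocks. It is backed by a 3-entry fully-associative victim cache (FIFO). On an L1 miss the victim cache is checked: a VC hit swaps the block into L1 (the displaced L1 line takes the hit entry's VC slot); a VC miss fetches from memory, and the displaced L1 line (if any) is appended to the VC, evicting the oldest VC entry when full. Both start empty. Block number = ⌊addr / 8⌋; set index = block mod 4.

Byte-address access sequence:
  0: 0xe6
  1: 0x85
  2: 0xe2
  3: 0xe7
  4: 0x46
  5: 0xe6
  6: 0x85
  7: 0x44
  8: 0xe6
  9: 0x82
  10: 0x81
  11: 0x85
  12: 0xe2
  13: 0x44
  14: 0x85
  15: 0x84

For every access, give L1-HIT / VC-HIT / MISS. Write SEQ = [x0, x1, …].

  [0] addr=0xe6 blk=28 s=0: MISS | VC []
  [1] addr=0x85 blk=16 s=0: MISS | VC [28]
  [2] addr=0xe2 blk=28 s=0: VC-HIT | VC [16]
  [3] addr=0xe7 blk=28 s=0: L1-HIT | VC [16]
  [4] addr=0x46 blk=8 s=0: MISS | VC [16, 28]
  [5] addr=0xe6 blk=28 s=0: VC-HIT | VC [16, 8]
  [6] addr=0x85 blk=16 s=0: VC-HIT | VC [28, 8]
  [7] addr=0x44 blk=8 s=0: VC-HIT | VC [28, 16]
  [8] addr=0xe6 blk=28 s=0: VC-HIT | VC [8, 16]
  [9] addr=0x82 blk=16 s=0: VC-HIT | VC [8, 28]
  [10] addr=0x81 blk=16 s=0: L1-HIT | VC [8, 28]
  [11] addr=0x85 blk=16 s=0: L1-HIT | VC [8, 28]
  [12] addr=0xe2 blk=28 s=0: VC-HIT | VC [8, 16]
  [13] addr=0x44 blk=8 s=0: VC-HIT | VC [28, 16]
  [14] addr=0x85 blk=16 s=0: VC-HIT | VC [28, 8]
  [15] addr=0x84 blk=16 s=0: L1-HIT | VC [28, 8]

SEQ = [MISS, MISS, VC-HIT, L1-HIT, MISS, VC-HIT, VC-HIT, VC-HIT, VC-HIT, VC-HIT, L1-HIT, L1-HIT, VC-HIT, VC-HIT, VC-HIT, L1-HIT]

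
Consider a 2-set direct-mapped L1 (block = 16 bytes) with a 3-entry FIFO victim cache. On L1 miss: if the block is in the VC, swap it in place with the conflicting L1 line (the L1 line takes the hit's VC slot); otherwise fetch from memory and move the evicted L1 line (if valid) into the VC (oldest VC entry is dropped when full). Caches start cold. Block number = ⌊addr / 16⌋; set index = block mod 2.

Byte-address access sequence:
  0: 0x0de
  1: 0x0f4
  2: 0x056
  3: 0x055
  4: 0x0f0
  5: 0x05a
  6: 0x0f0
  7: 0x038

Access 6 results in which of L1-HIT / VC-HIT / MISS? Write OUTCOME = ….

OUTCOME = VC-HIT

  [0] addr=0xde blk=13 s=1: MISS | VC []
  [1] addr=0xf4 blk=15 s=1: MISS | VC [13]
  [2] addr=0x56 blk=5 s=1: MISS | VC [13, 15]
  [3] addr=0x55 blk=5 s=1: L1-HIT | VC [13, 15]
  [4] addr=0xf0 blk=15 s=1: VC-HIT | VC [13, 5]
  [5] addr=0x5a blk=5 s=1: VC-HIT | VC [13, 15]
  [6] addr=0xf0 blk=15 s=1: VC-HIT | VC [13, 5]
  [7] addr=0x38 blk=3 s=1: MISS | VC [13, 5, 15]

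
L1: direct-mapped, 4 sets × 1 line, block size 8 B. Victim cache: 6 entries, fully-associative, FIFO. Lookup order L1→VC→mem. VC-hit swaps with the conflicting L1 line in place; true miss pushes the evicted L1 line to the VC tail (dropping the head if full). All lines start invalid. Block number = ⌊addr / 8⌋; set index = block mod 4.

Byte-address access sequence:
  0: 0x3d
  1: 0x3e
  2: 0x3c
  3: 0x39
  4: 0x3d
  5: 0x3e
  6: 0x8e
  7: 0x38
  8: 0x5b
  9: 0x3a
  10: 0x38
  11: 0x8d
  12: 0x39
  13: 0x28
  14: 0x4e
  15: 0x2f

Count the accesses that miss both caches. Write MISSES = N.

MISSES = 5

  [0] addr=0x3d blk=7 s=3: MISS | VC []
  [1] addr=0x3e blk=7 s=3: L1-HIT | VC []
  [2] addr=0x3c blk=7 s=3: L1-HIT | VC []
  [3] addr=0x39 blk=7 s=3: L1-HIT | VC []
  [4] addr=0x3d blk=7 s=3: L1-HIT | VC []
  [5] addr=0x3e blk=7 s=3: L1-HIT | VC []
  [6] addr=0x8e blk=17 s=1: MISS | VC []
  [7] addr=0x38 blk=7 s=3: L1-HIT | VC []
  [8] addr=0x5b blk=11 s=3: MISS | VC [7]
  [9] addr=0x3a blk=7 s=3: VC-HIT | VC [11]
  [10] addr=0x38 blk=7 s=3: L1-HIT | VC [11]
  [11] addr=0x8d blk=17 s=1: L1-HIT | VC [11]
  [12] addr=0x39 blk=7 s=3: L1-HIT | VC [11]
  [13] addr=0x28 blk=5 s=1: MISS | VC [11, 17]
  [14] addr=0x4e blk=9 s=1: MISS | VC [11, 17, 5]
  [15] addr=0x2f blk=5 s=1: VC-HIT | VC [11, 17, 9]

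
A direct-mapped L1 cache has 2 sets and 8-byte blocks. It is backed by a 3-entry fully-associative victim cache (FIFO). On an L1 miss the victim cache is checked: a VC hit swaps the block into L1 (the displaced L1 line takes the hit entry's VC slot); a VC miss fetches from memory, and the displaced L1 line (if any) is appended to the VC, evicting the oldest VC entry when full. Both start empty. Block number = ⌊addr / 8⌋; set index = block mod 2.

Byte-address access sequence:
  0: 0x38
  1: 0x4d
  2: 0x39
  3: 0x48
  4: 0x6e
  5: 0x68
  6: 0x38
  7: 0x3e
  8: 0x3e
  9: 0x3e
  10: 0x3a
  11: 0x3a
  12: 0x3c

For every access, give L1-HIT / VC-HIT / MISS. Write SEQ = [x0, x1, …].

#0 0x38→b7/s1 MISS; vc=[]
#1 0x4d→b9/s1 MISS; vc=[7]
#2 0x39→b7/s1 VC-HIT; vc=[9]
#3 0x48→b9/s1 VC-HIT; vc=[7]
#4 0x6e→b13/s1 MISS; vc=[7,9]
#5 0x68→b13/s1 L1-HIT; vc=[7,9]
#6 0x38→b7/s1 VC-HIT; vc=[13,9]
#7 0x3e→b7/s1 L1-HIT; vc=[13,9]
#8 0x3e→b7/s1 L1-HIT; vc=[13,9]
#9 0x3e→b7/s1 L1-HIT; vc=[13,9]
#10 0x3a→b7/s1 L1-HIT; vc=[13,9]
#11 0x3a→b7/s1 L1-HIT; vc=[13,9]
#12 0x3c→b7/s1 L1-HIT; vc=[13,9]

SEQ = [MISS, MISS, VC-HIT, VC-HIT, MISS, L1-HIT, VC-HIT, L1-HIT, L1-HIT, L1-HIT, L1-HIT, L1-HIT, L1-HIT]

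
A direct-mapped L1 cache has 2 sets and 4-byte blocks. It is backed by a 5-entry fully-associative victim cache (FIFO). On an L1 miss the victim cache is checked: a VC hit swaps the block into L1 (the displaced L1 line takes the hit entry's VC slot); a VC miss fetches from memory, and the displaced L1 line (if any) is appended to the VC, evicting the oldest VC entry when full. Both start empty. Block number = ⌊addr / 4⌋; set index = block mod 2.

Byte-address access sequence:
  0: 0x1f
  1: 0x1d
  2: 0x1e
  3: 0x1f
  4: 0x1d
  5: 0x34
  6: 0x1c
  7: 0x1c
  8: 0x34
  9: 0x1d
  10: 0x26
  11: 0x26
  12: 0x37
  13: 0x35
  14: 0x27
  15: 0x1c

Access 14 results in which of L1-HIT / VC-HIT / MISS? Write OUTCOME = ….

OUTCOME = VC-HIT

#0 0x1f→b7/s1 MISS; vc=[]
#1 0x1d→b7/s1 L1-HIT; vc=[]
#2 0x1e→b7/s1 L1-HIT; vc=[]
#3 0x1f→b7/s1 L1-HIT; vc=[]
#4 0x1d→b7/s1 L1-HIT; vc=[]
#5 0x34→b13/s1 MISS; vc=[7]
#6 0x1c→b7/s1 VC-HIT; vc=[13]
#7 0x1c→b7/s1 L1-HIT; vc=[13]
#8 0x34→b13/s1 VC-HIT; vc=[7]
#9 0x1d→b7/s1 VC-HIT; vc=[13]
#10 0x26→b9/s1 MISS; vc=[13,7]
#11 0x26→b9/s1 L1-HIT; vc=[13,7]
#12 0x37→b13/s1 VC-HIT; vc=[9,7]
#13 0x35→b13/s1 L1-HIT; vc=[9,7]
#14 0x27→b9/s1 VC-HIT; vc=[13,7]
#15 0x1c→b7/s1 VC-HIT; vc=[13,9]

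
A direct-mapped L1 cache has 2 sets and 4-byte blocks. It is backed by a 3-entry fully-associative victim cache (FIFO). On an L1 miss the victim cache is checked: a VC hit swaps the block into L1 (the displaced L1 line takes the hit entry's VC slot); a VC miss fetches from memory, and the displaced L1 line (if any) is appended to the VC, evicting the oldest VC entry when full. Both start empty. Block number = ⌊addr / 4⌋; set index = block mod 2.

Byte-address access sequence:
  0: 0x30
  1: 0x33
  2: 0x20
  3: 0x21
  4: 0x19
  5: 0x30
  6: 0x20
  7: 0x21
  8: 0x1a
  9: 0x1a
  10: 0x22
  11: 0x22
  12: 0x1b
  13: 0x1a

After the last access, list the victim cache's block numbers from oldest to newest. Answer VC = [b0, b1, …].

VC = [8, 12]

#0 0x30→b12/s0 MISS; vc=[]
#1 0x33→b12/s0 L1-HIT; vc=[]
#2 0x20→b8/s0 MISS; vc=[12]
#3 0x21→b8/s0 L1-HIT; vc=[12]
#4 0x19→b6/s0 MISS; vc=[12,8]
#5 0x30→b12/s0 VC-HIT; vc=[6,8]
#6 0x20→b8/s0 VC-HIT; vc=[6,12]
#7 0x21→b8/s0 L1-HIT; vc=[6,12]
#8 0x1a→b6/s0 VC-HIT; vc=[8,12]
#9 0x1a→b6/s0 L1-HIT; vc=[8,12]
#10 0x22→b8/s0 VC-HIT; vc=[6,12]
#11 0x22→b8/s0 L1-HIT; vc=[6,12]
#12 0x1b→b6/s0 VC-HIT; vc=[8,12]
#13 0x1a→b6/s0 L1-HIT; vc=[8,12]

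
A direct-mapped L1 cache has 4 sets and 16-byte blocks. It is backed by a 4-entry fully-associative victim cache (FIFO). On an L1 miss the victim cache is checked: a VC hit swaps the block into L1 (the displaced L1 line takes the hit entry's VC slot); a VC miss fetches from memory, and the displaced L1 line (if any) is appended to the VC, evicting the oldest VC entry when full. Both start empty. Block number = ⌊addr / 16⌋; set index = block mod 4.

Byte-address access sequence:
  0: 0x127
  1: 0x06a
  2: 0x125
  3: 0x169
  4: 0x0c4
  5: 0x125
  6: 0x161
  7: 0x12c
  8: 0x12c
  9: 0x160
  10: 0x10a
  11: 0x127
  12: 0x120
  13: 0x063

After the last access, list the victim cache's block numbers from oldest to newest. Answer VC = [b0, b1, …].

VC = [18, 22, 12]

  [0] addr=0x127 blk=18 s=2: MISS | VC []
  [1] addr=0x6a blk=6 s=2: MISS | VC [18]
  [2] addr=0x125 blk=18 s=2: VC-HIT | VC [6]
  [3] addr=0x169 blk=22 s=2: MISS | VC [6, 18]
  [4] addr=0xc4 blk=12 s=0: MISS | VC [6, 18]
  [5] addr=0x125 blk=18 s=2: VC-HIT | VC [6, 22]
  [6] addr=0x161 blk=22 s=2: VC-HIT | VC [6, 18]
  [7] addr=0x12c blk=18 s=2: VC-HIT | VC [6, 22]
  [8] addr=0x12c blk=18 s=2: L1-HIT | VC [6, 22]
  [9] addr=0x160 blk=22 s=2: VC-HIT | VC [6, 18]
  [10] addr=0x10a blk=16 s=0: MISS | VC [6, 18, 12]
  [11] addr=0x127 blk=18 s=2: VC-HIT | VC [6, 22, 12]
  [12] addr=0x120 blk=18 s=2: L1-HIT | VC [6, 22, 12]
  [13] addr=0x63 blk=6 s=2: VC-HIT | VC [18, 22, 12]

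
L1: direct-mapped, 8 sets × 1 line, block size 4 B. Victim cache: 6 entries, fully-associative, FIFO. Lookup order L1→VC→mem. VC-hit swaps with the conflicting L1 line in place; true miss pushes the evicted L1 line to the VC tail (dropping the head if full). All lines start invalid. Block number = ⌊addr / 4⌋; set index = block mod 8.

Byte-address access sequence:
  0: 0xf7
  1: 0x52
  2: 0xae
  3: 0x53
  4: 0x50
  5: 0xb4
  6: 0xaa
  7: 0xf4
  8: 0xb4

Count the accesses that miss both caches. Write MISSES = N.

MISSES = 5

0: 0xf7 (blk 61, set 5) → MISS  vc=[]
1: 0x52 (blk 20, set 4) → MISS  vc=[]
2: 0xae (blk 43, set 3) → MISS  vc=[]
3: 0x53 (blk 20, set 4) → L1-HIT  vc=[]
4: 0x50 (blk 20, set 4) → L1-HIT  vc=[]
5: 0xb4 (blk 45, set 5) → MISS  vc=[61]
6: 0xaa (blk 42, set 2) → MISS  vc=[61]
7: 0xf4 (blk 61, set 5) → VC-HIT  vc=[45]
8: 0xb4 (blk 45, set 5) → VC-HIT  vc=[61]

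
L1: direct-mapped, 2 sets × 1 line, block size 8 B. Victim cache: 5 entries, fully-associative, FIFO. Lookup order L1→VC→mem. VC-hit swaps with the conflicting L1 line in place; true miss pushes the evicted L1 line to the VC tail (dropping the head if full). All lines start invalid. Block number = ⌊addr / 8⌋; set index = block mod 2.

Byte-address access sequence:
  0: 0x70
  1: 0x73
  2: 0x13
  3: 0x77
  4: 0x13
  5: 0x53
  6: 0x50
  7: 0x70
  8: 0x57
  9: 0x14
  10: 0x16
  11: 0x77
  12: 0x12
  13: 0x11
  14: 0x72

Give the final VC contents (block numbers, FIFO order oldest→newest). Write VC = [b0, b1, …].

VC = [2, 10]

#0 0x70→b14/s0 MISS; vc=[]
#1 0x73→b14/s0 L1-HIT; vc=[]
#2 0x13→b2/s0 MISS; vc=[14]
#3 0x77→b14/s0 VC-HIT; vc=[2]
#4 0x13→b2/s0 VC-HIT; vc=[14]
#5 0x53→b10/s0 MISS; vc=[14,2]
#6 0x50→b10/s0 L1-HIT; vc=[14,2]
#7 0x70→b14/s0 VC-HIT; vc=[10,2]
#8 0x57→b10/s0 VC-HIT; vc=[14,2]
#9 0x14→b2/s0 VC-HIT; vc=[14,10]
#10 0x16→b2/s0 L1-HIT; vc=[14,10]
#11 0x77→b14/s0 VC-HIT; vc=[2,10]
#12 0x12→b2/s0 VC-HIT; vc=[14,10]
#13 0x11→b2/s0 L1-HIT; vc=[14,10]
#14 0x72→b14/s0 VC-HIT; vc=[2,10]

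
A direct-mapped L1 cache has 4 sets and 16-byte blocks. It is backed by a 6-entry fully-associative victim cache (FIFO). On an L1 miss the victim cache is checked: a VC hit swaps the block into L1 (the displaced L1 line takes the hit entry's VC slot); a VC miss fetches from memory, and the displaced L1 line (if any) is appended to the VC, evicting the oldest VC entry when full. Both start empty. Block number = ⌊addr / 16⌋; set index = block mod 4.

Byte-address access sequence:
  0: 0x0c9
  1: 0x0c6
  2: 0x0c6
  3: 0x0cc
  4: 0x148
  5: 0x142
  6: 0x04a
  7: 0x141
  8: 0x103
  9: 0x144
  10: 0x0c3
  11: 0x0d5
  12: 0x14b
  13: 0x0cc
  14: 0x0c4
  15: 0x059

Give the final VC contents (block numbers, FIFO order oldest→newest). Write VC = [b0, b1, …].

VC = [20, 4, 16, 13]

0: 0xc9 (blk 12, set 0) → MISS  vc=[]
1: 0xc6 (blk 12, set 0) → L1-HIT  vc=[]
2: 0xc6 (blk 12, set 0) → L1-HIT  vc=[]
3: 0xcc (blk 12, set 0) → L1-HIT  vc=[]
4: 0x148 (blk 20, set 0) → MISS  vc=[12]
5: 0x142 (blk 20, set 0) → L1-HIT  vc=[12]
6: 0x4a (blk 4, set 0) → MISS  vc=[12, 20]
7: 0x141 (blk 20, set 0) → VC-HIT  vc=[12, 4]
8: 0x103 (blk 16, set 0) → MISS  vc=[12, 4, 20]
9: 0x144 (blk 20, set 0) → VC-HIT  vc=[12, 4, 16]
10: 0xc3 (blk 12, set 0) → VC-HIT  vc=[20, 4, 16]
11: 0xd5 (blk 13, set 1) → MISS  vc=[20, 4, 16]
12: 0x14b (blk 20, set 0) → VC-HIT  vc=[12, 4, 16]
13: 0xcc (blk 12, set 0) → VC-HIT  vc=[20, 4, 16]
14: 0xc4 (blk 12, set 0) → L1-HIT  vc=[20, 4, 16]
15: 0x59 (blk 5, set 1) → MISS  vc=[20, 4, 16, 13]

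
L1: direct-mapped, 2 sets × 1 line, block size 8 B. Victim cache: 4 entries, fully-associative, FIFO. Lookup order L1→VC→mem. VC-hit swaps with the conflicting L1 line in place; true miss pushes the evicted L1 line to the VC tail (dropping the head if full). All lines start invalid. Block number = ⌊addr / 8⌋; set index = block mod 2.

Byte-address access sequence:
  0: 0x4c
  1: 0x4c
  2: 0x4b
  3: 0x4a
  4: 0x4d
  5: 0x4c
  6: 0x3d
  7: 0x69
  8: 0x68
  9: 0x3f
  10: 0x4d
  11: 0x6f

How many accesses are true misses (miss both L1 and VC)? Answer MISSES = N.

MISSES = 3

  [0] addr=0x4c blk=9 s=1: MISS | VC []
  [1] addr=0x4c blk=9 s=1: L1-HIT | VC []
  [2] addr=0x4b blk=9 s=1: L1-HIT | VC []
  [3] addr=0x4a blk=9 s=1: L1-HIT | VC []
  [4] addr=0x4d blk=9 s=1: L1-HIT | VC []
  [5] addr=0x4c blk=9 s=1: L1-HIT | VC []
  [6] addr=0x3d blk=7 s=1: MISS | VC [9]
  [7] addr=0x69 blk=13 s=1: MISS | VC [9, 7]
  [8] addr=0x68 blk=13 s=1: L1-HIT | VC [9, 7]
  [9] addr=0x3f blk=7 s=1: VC-HIT | VC [9, 13]
  [10] addr=0x4d blk=9 s=1: VC-HIT | VC [7, 13]
  [11] addr=0x6f blk=13 s=1: VC-HIT | VC [7, 9]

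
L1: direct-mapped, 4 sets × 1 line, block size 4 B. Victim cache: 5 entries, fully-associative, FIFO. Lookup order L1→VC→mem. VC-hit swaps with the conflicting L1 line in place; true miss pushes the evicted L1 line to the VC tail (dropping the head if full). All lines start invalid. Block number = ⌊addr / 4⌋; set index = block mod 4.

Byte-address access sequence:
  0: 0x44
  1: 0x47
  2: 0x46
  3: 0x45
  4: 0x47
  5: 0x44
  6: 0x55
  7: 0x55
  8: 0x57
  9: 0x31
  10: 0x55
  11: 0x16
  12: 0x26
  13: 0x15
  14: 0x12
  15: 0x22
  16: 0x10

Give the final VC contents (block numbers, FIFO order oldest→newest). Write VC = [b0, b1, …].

#0 0x44→b17/s1 MISS; vc=[]
#1 0x47→b17/s1 L1-HIT; vc=[]
#2 0x46→b17/s1 L1-HIT; vc=[]
#3 0x45→b17/s1 L1-HIT; vc=[]
#4 0x47→b17/s1 L1-HIT; vc=[]
#5 0x44→b17/s1 L1-HIT; vc=[]
#6 0x55→b21/s1 MISS; vc=[17]
#7 0x55→b21/s1 L1-HIT; vc=[17]
#8 0x57→b21/s1 L1-HIT; vc=[17]
#9 0x31→b12/s0 MISS; vc=[17]
#10 0x55→b21/s1 L1-HIT; vc=[17]
#11 0x16→b5/s1 MISS; vc=[17,21]
#12 0x26→b9/s1 MISS; vc=[17,21,5]
#13 0x15→b5/s1 VC-HIT; vc=[17,21,9]
#14 0x12→b4/s0 MISS; vc=[17,21,9,12]
#15 0x22→b8/s0 MISS; vc=[17,21,9,12,4]
#16 0x10→b4/s0 VC-HIT; vc=[17,21,9,12,8]

VC = [17, 21, 9, 12, 8]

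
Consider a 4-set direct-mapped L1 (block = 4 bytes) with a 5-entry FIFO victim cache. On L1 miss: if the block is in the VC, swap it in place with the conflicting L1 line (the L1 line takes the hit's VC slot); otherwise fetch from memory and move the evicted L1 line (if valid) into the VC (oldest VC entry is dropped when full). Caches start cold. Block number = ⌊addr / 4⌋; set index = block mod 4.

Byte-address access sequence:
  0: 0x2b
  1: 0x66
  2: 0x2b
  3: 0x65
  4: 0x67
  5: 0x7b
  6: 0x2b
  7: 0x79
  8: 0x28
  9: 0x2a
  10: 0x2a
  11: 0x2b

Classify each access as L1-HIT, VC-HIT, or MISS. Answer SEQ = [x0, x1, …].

SEQ = [MISS, MISS, L1-HIT, L1-HIT, L1-HIT, MISS, VC-HIT, VC-HIT, VC-HIT, L1-HIT, L1-HIT, L1-HIT]

  [0] addr=0x2b blk=10 s=2: MISS | VC []
  [1] addr=0x66 blk=25 s=1: MISS | VC []
  [2] addr=0x2b blk=10 s=2: L1-HIT | VC []
  [3] addr=0x65 blk=25 s=1: L1-HIT | VC []
  [4] addr=0x67 blk=25 s=1: L1-HIT | VC []
  [5] addr=0x7b blk=30 s=2: MISS | VC [10]
  [6] addr=0x2b blk=10 s=2: VC-HIT | VC [30]
  [7] addr=0x79 blk=30 s=2: VC-HIT | VC [10]
  [8] addr=0x28 blk=10 s=2: VC-HIT | VC [30]
  [9] addr=0x2a blk=10 s=2: L1-HIT | VC [30]
  [10] addr=0x2a blk=10 s=2: L1-HIT | VC [30]
  [11] addr=0x2b blk=10 s=2: L1-HIT | VC [30]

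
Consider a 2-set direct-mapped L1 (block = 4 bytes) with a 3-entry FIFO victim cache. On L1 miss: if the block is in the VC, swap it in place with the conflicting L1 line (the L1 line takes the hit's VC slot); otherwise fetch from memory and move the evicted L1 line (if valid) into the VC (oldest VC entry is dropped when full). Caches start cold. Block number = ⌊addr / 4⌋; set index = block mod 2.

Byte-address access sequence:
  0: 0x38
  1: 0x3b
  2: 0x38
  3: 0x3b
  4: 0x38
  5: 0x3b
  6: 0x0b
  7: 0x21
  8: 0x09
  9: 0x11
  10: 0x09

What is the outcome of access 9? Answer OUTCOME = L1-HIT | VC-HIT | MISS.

OUTCOME = MISS

#0 0x38→b14/s0 MISS; vc=[]
#1 0x3b→b14/s0 L1-HIT; vc=[]
#2 0x38→b14/s0 L1-HIT; vc=[]
#3 0x3b→b14/s0 L1-HIT; vc=[]
#4 0x38→b14/s0 L1-HIT; vc=[]
#5 0x3b→b14/s0 L1-HIT; vc=[]
#6 0xb→b2/s0 MISS; vc=[14]
#7 0x21→b8/s0 MISS; vc=[14,2]
#8 0x9→b2/s0 VC-HIT; vc=[14,8]
#9 0x11→b4/s0 MISS; vc=[14,8,2]
#10 0x9→b2/s0 VC-HIT; vc=[14,8,4]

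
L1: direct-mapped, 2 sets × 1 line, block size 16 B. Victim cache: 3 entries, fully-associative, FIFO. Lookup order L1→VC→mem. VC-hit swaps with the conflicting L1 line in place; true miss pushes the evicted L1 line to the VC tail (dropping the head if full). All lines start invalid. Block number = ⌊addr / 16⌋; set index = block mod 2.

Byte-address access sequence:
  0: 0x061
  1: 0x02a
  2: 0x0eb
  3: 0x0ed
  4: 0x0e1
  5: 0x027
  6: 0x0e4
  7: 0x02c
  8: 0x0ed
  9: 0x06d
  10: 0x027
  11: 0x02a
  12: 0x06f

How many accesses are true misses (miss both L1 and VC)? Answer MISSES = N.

MISSES = 3

#0 0x61→b6/s0 MISS; vc=[]
#1 0x2a→b2/s0 MISS; vc=[6]
#2 0xeb→b14/s0 MISS; vc=[6,2]
#3 0xed→b14/s0 L1-HIT; vc=[6,2]
#4 0xe1→b14/s0 L1-HIT; vc=[6,2]
#5 0x27→b2/s0 VC-HIT; vc=[6,14]
#6 0xe4→b14/s0 VC-HIT; vc=[6,2]
#7 0x2c→b2/s0 VC-HIT; vc=[6,14]
#8 0xed→b14/s0 VC-HIT; vc=[6,2]
#9 0x6d→b6/s0 VC-HIT; vc=[14,2]
#10 0x27→b2/s0 VC-HIT; vc=[14,6]
#11 0x2a→b2/s0 L1-HIT; vc=[14,6]
#12 0x6f→b6/s0 VC-HIT; vc=[14,2]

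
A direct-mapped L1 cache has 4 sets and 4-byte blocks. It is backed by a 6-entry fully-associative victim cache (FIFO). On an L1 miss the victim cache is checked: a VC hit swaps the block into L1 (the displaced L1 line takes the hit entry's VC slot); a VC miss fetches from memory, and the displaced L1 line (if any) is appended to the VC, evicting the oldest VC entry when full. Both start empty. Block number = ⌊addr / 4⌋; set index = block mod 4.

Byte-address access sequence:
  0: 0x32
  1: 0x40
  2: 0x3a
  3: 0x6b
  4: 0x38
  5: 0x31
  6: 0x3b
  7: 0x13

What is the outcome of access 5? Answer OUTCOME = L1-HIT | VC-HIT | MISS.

0: 0x32 (blk 12, set 0) → MISS  vc=[]
1: 0x40 (blk 16, set 0) → MISS  vc=[12]
2: 0x3a (blk 14, set 2) → MISS  vc=[12]
3: 0x6b (blk 26, set 2) → MISS  vc=[12, 14]
4: 0x38 (blk 14, set 2) → VC-HIT  vc=[12, 26]
5: 0x31 (blk 12, set 0) → VC-HIT  vc=[16, 26]
6: 0x3b (blk 14, set 2) → L1-HIT  vc=[16, 26]
7: 0x13 (blk 4, set 0) → MISS  vc=[16, 26, 12]

OUTCOME = VC-HIT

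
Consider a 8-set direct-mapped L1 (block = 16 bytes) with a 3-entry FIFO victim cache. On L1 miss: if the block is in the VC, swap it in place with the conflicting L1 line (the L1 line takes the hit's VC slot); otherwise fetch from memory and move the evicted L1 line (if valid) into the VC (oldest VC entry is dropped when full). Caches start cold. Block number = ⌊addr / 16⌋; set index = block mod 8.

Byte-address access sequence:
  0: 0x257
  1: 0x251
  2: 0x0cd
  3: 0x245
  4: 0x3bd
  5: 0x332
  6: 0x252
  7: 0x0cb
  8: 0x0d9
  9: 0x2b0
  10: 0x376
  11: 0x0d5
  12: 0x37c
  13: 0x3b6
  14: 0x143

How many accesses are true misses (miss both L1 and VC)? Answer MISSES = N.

MISSES = 9

#0 0x257→b37/s5 MISS; vc=[]
#1 0x251→b37/s5 L1-HIT; vc=[]
#2 0xcd→b12/s4 MISS; vc=[]
#3 0x245→b36/s4 MISS; vc=[12]
#4 0x3bd→b59/s3 MISS; vc=[12]
#5 0x332→b51/s3 MISS; vc=[12,59]
#6 0x252→b37/s5 L1-HIT; vc=[12,59]
#7 0xcb→b12/s4 VC-HIT; vc=[36,59]
#8 0xd9→b13/s5 MISS; vc=[36,59,37]
#9 0x2b0→b43/s3 MISS; vc=[59,37,51]
#10 0x376→b55/s7 MISS; vc=[59,37,51]
#11 0xd5→b13/s5 L1-HIT; vc=[59,37,51]
#12 0x37c→b55/s7 L1-HIT; vc=[59,37,51]
#13 0x3b6→b59/s3 VC-HIT; vc=[43,37,51]
#14 0x143→b20/s4 MISS; vc=[37,51,12]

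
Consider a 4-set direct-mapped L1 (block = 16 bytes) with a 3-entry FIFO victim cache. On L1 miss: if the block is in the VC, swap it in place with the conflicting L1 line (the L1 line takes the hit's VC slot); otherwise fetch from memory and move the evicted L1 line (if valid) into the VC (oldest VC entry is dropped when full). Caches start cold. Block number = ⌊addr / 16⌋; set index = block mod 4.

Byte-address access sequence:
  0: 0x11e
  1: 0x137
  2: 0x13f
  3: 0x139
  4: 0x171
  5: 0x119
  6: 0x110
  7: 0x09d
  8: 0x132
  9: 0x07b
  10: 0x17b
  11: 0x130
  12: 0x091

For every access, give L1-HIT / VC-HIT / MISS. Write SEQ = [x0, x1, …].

#0 0x11e→b17/s1 MISS; vc=[]
#1 0x137→b19/s3 MISS; vc=[]
#2 0x13f→b19/s3 L1-HIT; vc=[]
#3 0x139→b19/s3 L1-HIT; vc=[]
#4 0x171→b23/s3 MISS; vc=[19]
#5 0x119→b17/s1 L1-HIT; vc=[19]
#6 0x110→b17/s1 L1-HIT; vc=[19]
#7 0x9d→b9/s1 MISS; vc=[19,17]
#8 0x132→b19/s3 VC-HIT; vc=[23,17]
#9 0x7b→b7/s3 MISS; vc=[23,17,19]
#10 0x17b→b23/s3 VC-HIT; vc=[7,17,19]
#11 0x130→b19/s3 VC-HIT; vc=[7,17,23]
#12 0x91→b9/s1 L1-HIT; vc=[7,17,23]

SEQ = [MISS, MISS, L1-HIT, L1-HIT, MISS, L1-HIT, L1-HIT, MISS, VC-HIT, MISS, VC-HIT, VC-HIT, L1-HIT]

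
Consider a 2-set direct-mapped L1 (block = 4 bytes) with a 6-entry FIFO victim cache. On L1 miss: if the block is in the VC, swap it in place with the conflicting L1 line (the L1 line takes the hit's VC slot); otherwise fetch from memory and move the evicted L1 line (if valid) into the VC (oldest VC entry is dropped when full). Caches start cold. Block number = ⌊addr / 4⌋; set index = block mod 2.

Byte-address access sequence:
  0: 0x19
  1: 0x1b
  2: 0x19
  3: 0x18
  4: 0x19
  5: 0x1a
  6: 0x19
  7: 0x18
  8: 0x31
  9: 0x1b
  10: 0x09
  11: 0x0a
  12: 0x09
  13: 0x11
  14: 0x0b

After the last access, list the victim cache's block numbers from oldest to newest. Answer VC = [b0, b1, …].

0: 0x19 (blk 6, set 0) → MISS  vc=[]
1: 0x1b (blk 6, set 0) → L1-HIT  vc=[]
2: 0x19 (blk 6, set 0) → L1-HIT  vc=[]
3: 0x18 (blk 6, set 0) → L1-HIT  vc=[]
4: 0x19 (blk 6, set 0) → L1-HIT  vc=[]
5: 0x1a (blk 6, set 0) → L1-HIT  vc=[]
6: 0x19 (blk 6, set 0) → L1-HIT  vc=[]
7: 0x18 (blk 6, set 0) → L1-HIT  vc=[]
8: 0x31 (blk 12, set 0) → MISS  vc=[6]
9: 0x1b (blk 6, set 0) → VC-HIT  vc=[12]
10: 0x9 (blk 2, set 0) → MISS  vc=[12, 6]
11: 0xa (blk 2, set 0) → L1-HIT  vc=[12, 6]
12: 0x9 (blk 2, set 0) → L1-HIT  vc=[12, 6]
13: 0x11 (blk 4, set 0) → MISS  vc=[12, 6, 2]
14: 0xb (blk 2, set 0) → VC-HIT  vc=[12, 6, 4]

VC = [12, 6, 4]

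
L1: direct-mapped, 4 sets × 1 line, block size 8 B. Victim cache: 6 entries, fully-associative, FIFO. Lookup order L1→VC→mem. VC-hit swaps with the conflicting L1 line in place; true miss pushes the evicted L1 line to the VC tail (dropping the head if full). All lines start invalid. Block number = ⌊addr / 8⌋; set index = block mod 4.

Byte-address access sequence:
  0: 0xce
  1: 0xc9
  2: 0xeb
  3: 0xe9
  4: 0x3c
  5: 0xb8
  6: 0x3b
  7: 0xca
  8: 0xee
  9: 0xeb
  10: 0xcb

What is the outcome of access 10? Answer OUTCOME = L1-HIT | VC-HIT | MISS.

OUTCOME = VC-HIT

#0 0xce→b25/s1 MISS; vc=[]
#1 0xc9→b25/s1 L1-HIT; vc=[]
#2 0xeb→b29/s1 MISS; vc=[25]
#3 0xe9→b29/s1 L1-HIT; vc=[25]
#4 0x3c→b7/s3 MISS; vc=[25]
#5 0xb8→b23/s3 MISS; vc=[25,7]
#6 0x3b→b7/s3 VC-HIT; vc=[25,23]
#7 0xca→b25/s1 VC-HIT; vc=[29,23]
#8 0xee→b29/s1 VC-HIT; vc=[25,23]
#9 0xeb→b29/s1 L1-HIT; vc=[25,23]
#10 0xcb→b25/s1 VC-HIT; vc=[29,23]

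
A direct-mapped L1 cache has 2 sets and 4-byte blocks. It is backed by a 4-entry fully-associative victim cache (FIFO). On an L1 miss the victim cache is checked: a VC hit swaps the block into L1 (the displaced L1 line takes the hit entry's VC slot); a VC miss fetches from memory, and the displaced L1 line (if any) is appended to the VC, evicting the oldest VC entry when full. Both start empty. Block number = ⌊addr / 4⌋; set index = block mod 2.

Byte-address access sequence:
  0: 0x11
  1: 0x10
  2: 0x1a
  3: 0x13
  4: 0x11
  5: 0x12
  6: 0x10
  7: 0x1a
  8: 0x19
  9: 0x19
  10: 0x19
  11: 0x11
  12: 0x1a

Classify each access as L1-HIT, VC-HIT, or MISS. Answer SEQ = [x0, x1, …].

#0 0x11→b4/s0 MISS; vc=[]
#1 0x10→b4/s0 L1-HIT; vc=[]
#2 0x1a→b6/s0 MISS; vc=[4]
#3 0x13→b4/s0 VC-HIT; vc=[6]
#4 0x11→b4/s0 L1-HIT; vc=[6]
#5 0x12→b4/s0 L1-HIT; vc=[6]
#6 0x10→b4/s0 L1-HIT; vc=[6]
#7 0x1a→b6/s0 VC-HIT; vc=[4]
#8 0x19→b6/s0 L1-HIT; vc=[4]
#9 0x19→b6/s0 L1-HIT; vc=[4]
#10 0x19→b6/s0 L1-HIT; vc=[4]
#11 0x11→b4/s0 VC-HIT; vc=[6]
#12 0x1a→b6/s0 VC-HIT; vc=[4]

SEQ = [MISS, L1-HIT, MISS, VC-HIT, L1-HIT, L1-HIT, L1-HIT, VC-HIT, L1-HIT, L1-HIT, L1-HIT, VC-HIT, VC-HIT]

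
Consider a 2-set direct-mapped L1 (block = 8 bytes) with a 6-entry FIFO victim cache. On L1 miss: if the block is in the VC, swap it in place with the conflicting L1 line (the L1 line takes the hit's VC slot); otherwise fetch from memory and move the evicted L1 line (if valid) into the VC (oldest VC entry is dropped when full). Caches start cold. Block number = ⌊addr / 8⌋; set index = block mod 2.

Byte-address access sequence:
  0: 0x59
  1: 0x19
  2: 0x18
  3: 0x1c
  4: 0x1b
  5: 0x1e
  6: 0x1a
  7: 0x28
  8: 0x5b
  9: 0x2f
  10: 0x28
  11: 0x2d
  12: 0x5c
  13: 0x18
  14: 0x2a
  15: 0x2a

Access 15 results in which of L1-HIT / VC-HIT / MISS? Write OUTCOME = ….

#0 0x59→b11/s1 MISS; vc=[]
#1 0x19→b3/s1 MISS; vc=[11]
#2 0x18→b3/s1 L1-HIT; vc=[11]
#3 0x1c→b3/s1 L1-HIT; vc=[11]
#4 0x1b→b3/s1 L1-HIT; vc=[11]
#5 0x1e→b3/s1 L1-HIT; vc=[11]
#6 0x1a→b3/s1 L1-HIT; vc=[11]
#7 0x28→b5/s1 MISS; vc=[11,3]
#8 0x5b→b11/s1 VC-HIT; vc=[5,3]
#9 0x2f→b5/s1 VC-HIT; vc=[11,3]
#10 0x28→b5/s1 L1-HIT; vc=[11,3]
#11 0x2d→b5/s1 L1-HIT; vc=[11,3]
#12 0x5c→b11/s1 VC-HIT; vc=[5,3]
#13 0x18→b3/s1 VC-HIT; vc=[5,11]
#14 0x2a→b5/s1 VC-HIT; vc=[3,11]
#15 0x2a→b5/s1 L1-HIT; vc=[3,11]

OUTCOME = L1-HIT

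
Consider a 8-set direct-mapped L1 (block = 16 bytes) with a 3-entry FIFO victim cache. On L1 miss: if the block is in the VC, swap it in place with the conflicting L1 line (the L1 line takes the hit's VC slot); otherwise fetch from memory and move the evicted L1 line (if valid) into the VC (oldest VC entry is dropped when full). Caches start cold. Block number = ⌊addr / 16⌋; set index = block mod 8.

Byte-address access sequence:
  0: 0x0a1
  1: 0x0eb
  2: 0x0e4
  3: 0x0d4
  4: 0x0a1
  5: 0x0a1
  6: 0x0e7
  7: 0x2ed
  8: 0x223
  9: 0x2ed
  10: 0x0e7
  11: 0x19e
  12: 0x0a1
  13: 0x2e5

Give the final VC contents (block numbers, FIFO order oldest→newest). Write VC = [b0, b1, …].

VC = [14, 34]

  [0] addr=0xa1 blk=10 s=2: MISS | VC []
  [1] addr=0xeb blk=14 s=6: MISS | VC []
  [2] addr=0xe4 blk=14 s=6: L1-HIT | VC []
  [3] addr=0xd4 blk=13 s=5: MISS | VC []
  [4] addr=0xa1 blk=10 s=2: L1-HIT | VC []
  [5] addr=0xa1 blk=10 s=2: L1-HIT | VC []
  [6] addr=0xe7 blk=14 s=6: L1-HIT | VC []
  [7] addr=0x2ed blk=46 s=6: MISS | VC [14]
  [8] addr=0x223 blk=34 s=2: MISS | VC [14, 10]
  [9] addr=0x2ed blk=46 s=6: L1-HIT | VC [14, 10]
  [10] addr=0xe7 blk=14 s=6: VC-HIT | VC [46, 10]
  [11] addr=0x19e blk=25 s=1: MISS | VC [46, 10]
  [12] addr=0xa1 blk=10 s=2: VC-HIT | VC [46, 34]
  [13] addr=0x2e5 blk=46 s=6: VC-HIT | VC [14, 34]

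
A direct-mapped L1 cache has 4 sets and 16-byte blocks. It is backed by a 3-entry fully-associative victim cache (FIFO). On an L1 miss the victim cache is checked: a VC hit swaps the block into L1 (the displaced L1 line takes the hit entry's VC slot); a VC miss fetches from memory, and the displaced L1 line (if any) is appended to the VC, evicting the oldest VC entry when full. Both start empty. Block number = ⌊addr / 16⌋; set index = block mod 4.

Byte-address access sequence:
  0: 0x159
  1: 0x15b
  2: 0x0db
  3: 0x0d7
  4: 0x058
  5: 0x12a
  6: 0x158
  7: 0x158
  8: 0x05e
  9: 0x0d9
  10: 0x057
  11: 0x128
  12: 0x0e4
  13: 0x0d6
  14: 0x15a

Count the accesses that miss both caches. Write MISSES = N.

#0 0x159→b21/s1 MISS; vc=[]
#1 0x15b→b21/s1 L1-HIT; vc=[]
#2 0xdb→b13/s1 MISS; vc=[21]
#3 0xd7→b13/s1 L1-HIT; vc=[21]
#4 0x58→b5/s1 MISS; vc=[21,13]
#5 0x12a→b18/s2 MISS; vc=[21,13]
#6 0x158→b21/s1 VC-HIT; vc=[5,13]
#7 0x158→b21/s1 L1-HIT; vc=[5,13]
#8 0x5e→b5/s1 VC-HIT; vc=[21,13]
#9 0xd9→b13/s1 VC-HIT; vc=[21,5]
#10 0x57→b5/s1 VC-HIT; vc=[21,13]
#11 0x128→b18/s2 L1-HIT; vc=[21,13]
#12 0xe4→b14/s2 MISS; vc=[21,13,18]
#13 0xd6→b13/s1 VC-HIT; vc=[21,5,18]
#14 0x15a→b21/s1 VC-HIT; vc=[13,5,18]

MISSES = 5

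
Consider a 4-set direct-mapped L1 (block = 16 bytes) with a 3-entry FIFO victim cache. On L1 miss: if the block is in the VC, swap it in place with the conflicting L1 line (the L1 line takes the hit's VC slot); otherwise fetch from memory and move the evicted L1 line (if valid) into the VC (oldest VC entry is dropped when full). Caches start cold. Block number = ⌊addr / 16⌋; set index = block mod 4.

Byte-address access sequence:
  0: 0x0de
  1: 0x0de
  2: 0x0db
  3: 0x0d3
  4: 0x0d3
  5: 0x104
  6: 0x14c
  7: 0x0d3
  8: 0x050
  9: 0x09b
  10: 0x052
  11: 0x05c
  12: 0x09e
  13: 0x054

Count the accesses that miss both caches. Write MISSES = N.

  [0] addr=0xde blk=13 s=1: MISS | VC []
  [1] addr=0xde blk=13 s=1: L1-HIT | VC []
  [2] addr=0xdb blk=13 s=1: L1-HIT | VC []
  [3] addr=0xd3 blk=13 s=1: L1-HIT | VC []
  [4] addr=0xd3 blk=13 s=1: L1-HIT | VC []
  [5] addr=0x104 blk=16 s=0: MISS | VC []
  [6] addr=0x14c blk=20 s=0: MISS | VC [16]
  [7] addr=0xd3 blk=13 s=1: L1-HIT | VC [16]
  [8] addr=0x50 blk=5 s=1: MISS | VC [16, 13]
  [9] addr=0x9b blk=9 s=1: MISS | VC [16, 13, 5]
  [10] addr=0x52 blk=5 s=1: VC-HIT | VC [16, 13, 9]
  [11] addr=0x5c blk=5 s=1: L1-HIT | VC [16, 13, 9]
  [12] addr=0x9e blk=9 s=1: VC-HIT | VC [16, 13, 5]
  [13] addr=0x54 blk=5 s=1: VC-HIT | VC [16, 13, 9]

MISSES = 5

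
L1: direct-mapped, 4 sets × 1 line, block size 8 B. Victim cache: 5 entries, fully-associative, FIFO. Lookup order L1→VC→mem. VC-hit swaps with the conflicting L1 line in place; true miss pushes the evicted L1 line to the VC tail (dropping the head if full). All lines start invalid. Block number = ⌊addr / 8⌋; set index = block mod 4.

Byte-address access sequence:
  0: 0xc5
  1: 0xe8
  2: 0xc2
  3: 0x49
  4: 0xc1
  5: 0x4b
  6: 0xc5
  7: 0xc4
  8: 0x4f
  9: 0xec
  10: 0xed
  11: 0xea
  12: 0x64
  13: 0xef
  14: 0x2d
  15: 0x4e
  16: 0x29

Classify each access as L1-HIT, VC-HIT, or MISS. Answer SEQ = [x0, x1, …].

SEQ = [MISS, MISS, L1-HIT, MISS, L1-HIT, L1-HIT, L1-HIT, L1-HIT, L1-HIT, VC-HIT, L1-HIT, L1-HIT, MISS, L1-HIT, MISS, VC-HIT, VC-HIT]

0: 0xc5 (blk 24, set 0) → MISS  vc=[]
1: 0xe8 (blk 29, set 1) → MISS  vc=[]
2: 0xc2 (blk 24, set 0) → L1-HIT  vc=[]
3: 0x49 (blk 9, set 1) → MISS  vc=[29]
4: 0xc1 (blk 24, set 0) → L1-HIT  vc=[29]
5: 0x4b (blk 9, set 1) → L1-HIT  vc=[29]
6: 0xc5 (blk 24, set 0) → L1-HIT  vc=[29]
7: 0xc4 (blk 24, set 0) → L1-HIT  vc=[29]
8: 0x4f (blk 9, set 1) → L1-HIT  vc=[29]
9: 0xec (blk 29, set 1) → VC-HIT  vc=[9]
10: 0xed (blk 29, set 1) → L1-HIT  vc=[9]
11: 0xea (blk 29, set 1) → L1-HIT  vc=[9]
12: 0x64 (blk 12, set 0) → MISS  vc=[9, 24]
13: 0xef (blk 29, set 1) → L1-HIT  vc=[9, 24]
14: 0x2d (blk 5, set 1) → MISS  vc=[9, 24, 29]
15: 0x4e (blk 9, set 1) → VC-HIT  vc=[5, 24, 29]
16: 0x29 (blk 5, set 1) → VC-HIT  vc=[9, 24, 29]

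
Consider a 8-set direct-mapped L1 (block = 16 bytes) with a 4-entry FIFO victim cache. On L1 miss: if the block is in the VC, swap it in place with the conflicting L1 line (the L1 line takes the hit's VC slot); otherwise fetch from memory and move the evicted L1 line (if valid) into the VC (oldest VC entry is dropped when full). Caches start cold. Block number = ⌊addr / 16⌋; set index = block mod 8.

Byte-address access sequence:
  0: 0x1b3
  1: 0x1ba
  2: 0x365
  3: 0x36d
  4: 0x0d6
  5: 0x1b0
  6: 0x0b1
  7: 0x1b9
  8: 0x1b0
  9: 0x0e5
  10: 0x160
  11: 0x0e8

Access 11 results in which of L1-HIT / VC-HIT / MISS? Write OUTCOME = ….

OUTCOME = VC-HIT

#0 0x1b3→b27/s3 MISS; vc=[]
#1 0x1ba→b27/s3 L1-HIT; vc=[]
#2 0x365→b54/s6 MISS; vc=[]
#3 0x36d→b54/s6 L1-HIT; vc=[]
#4 0xd6→b13/s5 MISS; vc=[]
#5 0x1b0→b27/s3 L1-HIT; vc=[]
#6 0xb1→b11/s3 MISS; vc=[27]
#7 0x1b9→b27/s3 VC-HIT; vc=[11]
#8 0x1b0→b27/s3 L1-HIT; vc=[11]
#9 0xe5→b14/s6 MISS; vc=[11,54]
#10 0x160→b22/s6 MISS; vc=[11,54,14]
#11 0xe8→b14/s6 VC-HIT; vc=[11,54,22]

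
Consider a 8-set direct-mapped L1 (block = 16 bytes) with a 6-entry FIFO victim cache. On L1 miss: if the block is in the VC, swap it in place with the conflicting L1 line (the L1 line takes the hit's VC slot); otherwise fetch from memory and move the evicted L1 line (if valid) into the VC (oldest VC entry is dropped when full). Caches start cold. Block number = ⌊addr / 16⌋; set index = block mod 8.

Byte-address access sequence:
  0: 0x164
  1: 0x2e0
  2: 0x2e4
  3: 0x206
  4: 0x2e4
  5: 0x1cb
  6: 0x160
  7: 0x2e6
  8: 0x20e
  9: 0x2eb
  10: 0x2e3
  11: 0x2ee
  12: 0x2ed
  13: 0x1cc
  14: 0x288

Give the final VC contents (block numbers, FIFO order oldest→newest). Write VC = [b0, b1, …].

VC = [22, 32]

  [0] addr=0x164 blk=22 s=6: MISS | VC []
  [1] addr=0x2e0 blk=46 s=6: MISS | VC [22]
  [2] addr=0x2e4 blk=46 s=6: L1-HIT | VC [22]
  [3] addr=0x206 blk=32 s=0: MISS | VC [22]
  [4] addr=0x2e4 blk=46 s=6: L1-HIT | VC [22]
  [5] addr=0x1cb blk=28 s=4: MISS | VC [22]
  [6] addr=0x160 blk=22 s=6: VC-HIT | VC [46]
  [7] addr=0x2e6 blk=46 s=6: VC-HIT | VC [22]
  [8] addr=0x20e blk=32 s=0: L1-HIT | VC [22]
  [9] addr=0x2eb blk=46 s=6: L1-HIT | VC [22]
  [10] addr=0x2e3 blk=46 s=6: L1-HIT | VC [22]
  [11] addr=0x2ee blk=46 s=6: L1-HIT | VC [22]
  [12] addr=0x2ed blk=46 s=6: L1-HIT | VC [22]
  [13] addr=0x1cc blk=28 s=4: L1-HIT | VC [22]
  [14] addr=0x288 blk=40 s=0: MISS | VC [22, 32]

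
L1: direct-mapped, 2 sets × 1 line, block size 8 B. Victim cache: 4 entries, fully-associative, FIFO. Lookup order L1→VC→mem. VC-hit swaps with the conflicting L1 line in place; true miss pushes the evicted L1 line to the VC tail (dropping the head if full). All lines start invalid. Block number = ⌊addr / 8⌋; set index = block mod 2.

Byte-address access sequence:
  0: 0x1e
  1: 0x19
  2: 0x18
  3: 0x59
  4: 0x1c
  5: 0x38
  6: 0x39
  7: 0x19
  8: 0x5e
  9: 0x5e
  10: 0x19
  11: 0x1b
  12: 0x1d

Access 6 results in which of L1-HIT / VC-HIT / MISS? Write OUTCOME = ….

OUTCOME = L1-HIT

0: 0x1e (blk 3, set 1) → MISS  vc=[]
1: 0x19 (blk 3, set 1) → L1-HIT  vc=[]
2: 0x18 (blk 3, set 1) → L1-HIT  vc=[]
3: 0x59 (blk 11, set 1) → MISS  vc=[3]
4: 0x1c (blk 3, set 1) → VC-HIT  vc=[11]
5: 0x38 (blk 7, set 1) → MISS  vc=[11, 3]
6: 0x39 (blk 7, set 1) → L1-HIT  vc=[11, 3]
7: 0x19 (blk 3, set 1) → VC-HIT  vc=[11, 7]
8: 0x5e (blk 11, set 1) → VC-HIT  vc=[3, 7]
9: 0x5e (blk 11, set 1) → L1-HIT  vc=[3, 7]
10: 0x19 (blk 3, set 1) → VC-HIT  vc=[11, 7]
11: 0x1b (blk 3, set 1) → L1-HIT  vc=[11, 7]
12: 0x1d (blk 3, set 1) → L1-HIT  vc=[11, 7]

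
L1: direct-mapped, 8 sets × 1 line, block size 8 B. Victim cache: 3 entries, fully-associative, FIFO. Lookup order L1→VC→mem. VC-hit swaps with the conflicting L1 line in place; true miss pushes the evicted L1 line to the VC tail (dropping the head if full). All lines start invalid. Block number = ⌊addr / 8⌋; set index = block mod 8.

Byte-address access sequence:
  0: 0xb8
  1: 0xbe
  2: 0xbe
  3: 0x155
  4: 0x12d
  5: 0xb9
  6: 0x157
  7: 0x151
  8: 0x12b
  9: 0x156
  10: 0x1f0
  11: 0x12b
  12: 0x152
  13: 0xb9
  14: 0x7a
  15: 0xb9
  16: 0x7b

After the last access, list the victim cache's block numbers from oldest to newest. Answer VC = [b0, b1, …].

#0 0xb8→b23/s7 MISS; vc=[]
#1 0xbe→b23/s7 L1-HIT; vc=[]
#2 0xbe→b23/s7 L1-HIT; vc=[]
#3 0x155→b42/s2 MISS; vc=[]
#4 0x12d→b37/s5 MISS; vc=[]
#5 0xb9→b23/s7 L1-HIT; vc=[]
#6 0x157→b42/s2 L1-HIT; vc=[]
#7 0x151→b42/s2 L1-HIT; vc=[]
#8 0x12b→b37/s5 L1-HIT; vc=[]
#9 0x156→b42/s2 L1-HIT; vc=[]
#10 0x1f0→b62/s6 MISS; vc=[]
#11 0x12b→b37/s5 L1-HIT; vc=[]
#12 0x152→b42/s2 L1-HIT; vc=[]
#13 0xb9→b23/s7 L1-HIT; vc=[]
#14 0x7a→b15/s7 MISS; vc=[23]
#15 0xb9→b23/s7 VC-HIT; vc=[15]
#16 0x7b→b15/s7 VC-HIT; vc=[23]

VC = [23]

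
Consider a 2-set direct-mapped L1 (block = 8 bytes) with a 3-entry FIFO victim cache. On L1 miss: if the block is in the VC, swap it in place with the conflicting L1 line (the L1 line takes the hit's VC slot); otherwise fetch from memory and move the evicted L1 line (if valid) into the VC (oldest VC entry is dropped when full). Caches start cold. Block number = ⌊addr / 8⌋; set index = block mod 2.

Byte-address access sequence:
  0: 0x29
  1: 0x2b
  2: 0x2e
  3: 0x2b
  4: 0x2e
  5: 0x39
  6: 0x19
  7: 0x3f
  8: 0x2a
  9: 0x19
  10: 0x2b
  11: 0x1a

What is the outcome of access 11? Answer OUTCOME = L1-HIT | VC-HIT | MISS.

OUTCOME = VC-HIT

0: 0x29 (blk 5, set 1) → MISS  vc=[]
1: 0x2b (blk 5, set 1) → L1-HIT  vc=[]
2: 0x2e (blk 5, set 1) → L1-HIT  vc=[]
3: 0x2b (blk 5, set 1) → L1-HIT  vc=[]
4: 0x2e (blk 5, set 1) → L1-HIT  vc=[]
5: 0x39 (blk 7, set 1) → MISS  vc=[5]
6: 0x19 (blk 3, set 1) → MISS  vc=[5, 7]
7: 0x3f (blk 7, set 1) → VC-HIT  vc=[5, 3]
8: 0x2a (blk 5, set 1) → VC-HIT  vc=[7, 3]
9: 0x19 (blk 3, set 1) → VC-HIT  vc=[7, 5]
10: 0x2b (blk 5, set 1) → VC-HIT  vc=[7, 3]
11: 0x1a (blk 3, set 1) → VC-HIT  vc=[7, 5]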